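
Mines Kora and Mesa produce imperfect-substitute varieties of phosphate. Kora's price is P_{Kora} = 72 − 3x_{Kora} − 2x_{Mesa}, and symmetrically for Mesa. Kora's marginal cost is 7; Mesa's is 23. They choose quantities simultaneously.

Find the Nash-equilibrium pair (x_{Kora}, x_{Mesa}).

9.125, 5.125

Mine Kora's profit: π = x_{Kora}(72 − 3x_{Kora} − 2x_{Mesa}) − 7x_{Kora}.
∂π/∂x_{Kora} = 65 − 6x_{Kora} − 2x_{Mesa} = 0 ⇒ x_{Kora} = 65/6 − (1/3)x_{Mesa}.
Similarly x_{Mesa} = 49/6 − (1/3)x_{Kora}.
Solving the two reaction functions simultaneously: (1 − (−1/3)(−1/3))x_{Kora} = 65/6 − (1/3)·(49/6), so (8/9)x_{Kora} = 73/9 and x_{Kora} = 9.125.
Then x_{Mesa} = 49/6 − (1/3)·9.125 = 5.125.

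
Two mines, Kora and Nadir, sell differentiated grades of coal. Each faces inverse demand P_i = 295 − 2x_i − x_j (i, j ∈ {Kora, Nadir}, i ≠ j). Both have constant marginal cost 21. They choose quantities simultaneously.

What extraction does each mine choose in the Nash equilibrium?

Mine Kora's profit: π = x_{Kora}(295 − 2x_{Kora} − x_{Nadir}) − 21x_{Kora}.
∂π/∂x_{Kora} = 274 − 4x_{Kora} − x_{Nadir} = 0 ⇒ x_{Kora} = 68.5 − 0.25x_{Nadir}.
Setting x_{Kora} = x_{Nadir} in the reaction function: x_{Kora} = 68.5 − 0.25x_{Kora}, so x_{Kora} = 68.5 / 1.25 = 54.8.

54.8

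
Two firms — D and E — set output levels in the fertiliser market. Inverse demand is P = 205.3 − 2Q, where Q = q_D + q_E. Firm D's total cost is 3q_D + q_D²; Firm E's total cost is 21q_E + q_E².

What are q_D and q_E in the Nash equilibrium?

26.4125, 21.9125

Firm D's profit: π = q_D(205.3 − 2(q_D + q_E)) − 3q_D − q_D².
∂π/∂q_D = 202.3 − 6q_D − 2q_E = 0, so q_D = 2023/60 − (1/3)q_E.
By the same steps for E: q_E = 1843/60 − (1/3)q_D.
Substituting the second reaction function into the first: q_D = 2023/60 − (1/3)(1843/60 − (1/3)q_D), which gives (8/9)q_D = 2113/90 ⇒ q_D = 26.4125.
Then q_E = 1843/60 − (1/3)·26.4125 = 21.9125.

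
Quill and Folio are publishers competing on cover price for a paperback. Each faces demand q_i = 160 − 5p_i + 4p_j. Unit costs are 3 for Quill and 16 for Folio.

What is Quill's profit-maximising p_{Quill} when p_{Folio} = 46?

Quill's profit: π = (p_{Quill} − 3)(160 − 5p_{Quill} + 4p_{Folio}).
∂π/∂p_{Quill} = 175 − 10p_{Quill} + 4p_{Folio} = 0 ⇒ p_{Quill} = 17.5 + 0.4p_{Folio}.
At p_{Folio} = 46: p_{Quill} = 17.5 + 0.4·46 = 35.9.

35.9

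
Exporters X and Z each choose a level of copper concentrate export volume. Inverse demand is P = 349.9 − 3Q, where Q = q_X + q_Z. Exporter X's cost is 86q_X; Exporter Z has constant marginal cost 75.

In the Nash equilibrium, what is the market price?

Exporter X's profit: π = q_X(349.9 − 3(q_X + q_Z)) − 86q_X.
∂π/∂q_X = 263.9 − 6q_X − 3q_Z = 0, so q_X = 2639/60 − 0.5q_Z.
By the same steps for Z: q_Z = 2749/60 − 0.5q_X.
Solving the two reaction functions simultaneously: (1 − (−0.5)(−0.5))q_X = 2639/60 − 0.5·(2749/60), so 0.75q_X = 21.075 and q_X = 28.1.
Then q_Z = 2749/60 − 0.5·28.1 = 953/30.
Equilibrium price: P = 349.9 − 3·(898/15) = 170.3.

170.3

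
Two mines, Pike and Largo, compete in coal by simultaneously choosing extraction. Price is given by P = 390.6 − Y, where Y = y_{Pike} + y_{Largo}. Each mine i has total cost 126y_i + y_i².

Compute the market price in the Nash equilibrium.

Mine Pike's profit: π = y_{Pike}(390.6 − (y_{Pike} + y_{Largo})) − 126y_{Pike} − y_{Pike}².
∂π/∂y_{Pike} = 264.6 − 4y_{Pike} − y_{Largo} = 0, so y_{Pike} = 66.15 − 0.25y_{Largo}.
By symmetry y_{Largo} = y_{Pike}; substituting into the reaction function, 1.25y_{Pike} = 66.15 and y_{Pike} = 52.92.
Equilibrium price: P = 390.6 − 105.84 = 284.76.

284.76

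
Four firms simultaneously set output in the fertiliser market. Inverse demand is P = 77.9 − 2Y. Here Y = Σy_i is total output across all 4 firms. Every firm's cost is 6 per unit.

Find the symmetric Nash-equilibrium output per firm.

7.19

A representative firm's profit is π_i = y_i(77.9 − 2Y) − 6y_i, with Y = y_i + Σ_{j≠i} y_j.
First-order condition: 71.9 − 4y_i − 2Σ_{j≠i} y_j = 0.
In a symmetric equilibrium every firm chooses the same y, so Σ_{j≠i} y_j = 3y. The condition becomes 71.9 − 10y = 0, giving y = 71.9/10 = 7.19.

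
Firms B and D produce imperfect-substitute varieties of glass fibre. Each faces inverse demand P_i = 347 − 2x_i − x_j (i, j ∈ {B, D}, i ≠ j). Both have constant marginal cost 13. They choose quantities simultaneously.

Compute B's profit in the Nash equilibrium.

Firm B's profit: π = x_B(347 − 2x_B − x_D) − 13x_B.
∂π/∂x_B = 334 − 4x_B − x_D = 0 ⇒ x_B = 83.5 − 0.25x_D.
By symmetry x_D = x_B; substituting into the reaction function, 1.25x_B = 83.5 and x_B = 66.8.
P_B = 347 − 2·66.8 − 66.8 = 146.6.
Profit = (146.6 − 13)·66.8 = 8924.48.

8924.48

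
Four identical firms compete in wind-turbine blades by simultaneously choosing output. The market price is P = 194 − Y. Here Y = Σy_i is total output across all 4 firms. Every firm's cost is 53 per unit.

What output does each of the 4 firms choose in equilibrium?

28.2

A representative firm's profit is π_i = y_i(194 − Y) − 53y_i, with Y = y_i + Σ_{j≠i} y_j.
First-order condition: 141 − 2y_i − Σ_{j≠i} y_j = 0.
In a symmetric equilibrium every firm chooses the same y, so Σ_{j≠i} y_j = 3y. The condition becomes 141 − 5y = 0, giving y = 141/5 = 28.2.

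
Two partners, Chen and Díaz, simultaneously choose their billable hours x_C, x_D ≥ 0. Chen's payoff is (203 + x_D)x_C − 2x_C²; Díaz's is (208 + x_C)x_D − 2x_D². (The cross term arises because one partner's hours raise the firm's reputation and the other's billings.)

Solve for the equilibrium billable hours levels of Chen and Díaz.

Expanding Chen's payoff: 203x_C + x_Dx_C − 2x_C².
∂π/∂x_C = 203 + x_D − 4x_C = 0, so x_C = 50.75 + 0.25x_D.
Likewise for Díaz: x_D = 52 + 0.25x_C.
Solving the two reaction functions simultaneously: (1 − (0.25)(0.25))x_C = 50.75 + 0.25·52, so 0.9375x_C = 63.75 and x_C = 68.
Then x_D = 52 + 0.25·68 = 69.

68, 69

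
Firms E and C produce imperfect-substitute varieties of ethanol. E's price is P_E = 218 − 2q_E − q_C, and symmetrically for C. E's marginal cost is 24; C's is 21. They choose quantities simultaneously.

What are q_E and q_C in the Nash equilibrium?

Firm E's profit: π = q_E(218 − 2q_E − q_C) − 24q_E.
∂π/∂q_E = 194 − 4q_E − q_C = 0 ⇒ q_E = 48.5 − 0.25q_C.
Similarly q_C = 49.25 − 0.25q_E.
Plugging q_C into E's best response: q_E = 48.5 − 0.25(49.25 − 0.25q_E) ⇒ 0.9375q_E = 36.1875, so q_E = 38.6.
Then q_C = 49.25 − 0.25·38.6 = 39.6.

38.6, 39.6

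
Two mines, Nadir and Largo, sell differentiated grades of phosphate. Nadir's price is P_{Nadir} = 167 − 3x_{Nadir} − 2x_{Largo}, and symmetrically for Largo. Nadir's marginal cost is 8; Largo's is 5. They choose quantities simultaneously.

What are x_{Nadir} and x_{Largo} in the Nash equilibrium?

19.6875, 20.4375

Mine Nadir's profit: π = x_{Nadir}(167 − 3x_{Nadir} − 2x_{Largo}) − 8x_{Nadir}.
∂π/∂x_{Nadir} = 159 − 6x_{Nadir} − 2x_{Largo} = 0 ⇒ x_{Nadir} = 26.5 − (1/3)x_{Largo}.
Similarly x_{Largo} = 27 − (1/3)x_{Nadir}.
Substituting the second reaction function into the first: x_{Nadir} = 26.5 − (1/3)(27 − (1/3)x_{Nadir}), which gives (8/9)x_{Nadir} = 17.5 ⇒ x_{Nadir} = 19.6875.
Then x_{Largo} = 27 − (1/3)·19.6875 = 20.4375.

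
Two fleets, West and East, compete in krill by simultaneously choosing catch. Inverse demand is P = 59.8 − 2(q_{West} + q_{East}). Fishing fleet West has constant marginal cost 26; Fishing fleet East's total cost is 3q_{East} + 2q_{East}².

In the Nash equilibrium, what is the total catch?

Fishing fleet West's profit: π = q_{West}(59.8 − 2(q_{West} + q_{East})) − 26q_{West}.
∂π/∂q_{West} = 33.8 − 4q_{West} − 2q_{East} = 0, so q_{West} = 8.45 − 0.5q_{East}.
For East: ∂π/∂q_{East} = 56.8 − 8q_{East} − 2q_{West} = 0 ⇒ q_{East} = 7.1 − 0.25q_{West}.
Substituting the second reaction function into the first: q_{West} = 8.45 − 0.5(7.1 − 0.25q_{West}), which gives 0.875q_{West} = 4.9 ⇒ q_{West} = 5.6.
Then q_{East} = 7.1 − 0.25·5.6 = 5.7.
Total catch: 5.6 + 5.7 = 11.3.

11.3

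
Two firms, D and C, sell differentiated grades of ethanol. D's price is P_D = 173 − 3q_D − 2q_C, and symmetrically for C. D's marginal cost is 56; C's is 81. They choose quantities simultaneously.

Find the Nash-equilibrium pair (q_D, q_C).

Firm D's profit: π = q_D(173 − 3q_D − 2q_C) − 56q_D.
∂π/∂q_D = 117 − 6q_D − 2q_C = 0 ⇒ q_D = 19.5 − (1/3)q_C.
Similarly q_C = 46/3 − (1/3)q_D.
Substituting the second reaction function into the first: q_D = 19.5 − (1/3)(46/3 − (1/3)q_D), which gives (8/9)q_D = 259/18 ⇒ q_D = 16.1875.
Then q_C = 46/3 − (1/3)·16.1875 = 9.9375.

16.1875, 9.9375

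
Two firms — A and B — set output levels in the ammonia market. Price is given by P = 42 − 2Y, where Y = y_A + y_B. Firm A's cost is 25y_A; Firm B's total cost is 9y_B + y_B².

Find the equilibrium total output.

6.7

Firm A's profit: π = y_A(42 − 2(y_A + y_B)) − 25y_A.
∂π/∂y_A = 17 − 4y_A − 2y_B = 0, so y_A = 4.25 − 0.5y_B.
For B: ∂π/∂y_B = 33 − 6y_B − 2y_A = 0 ⇒ y_B = 5.5 − (1/3)y_A.
Substituting the second reaction function into the first: y_A = 4.25 − 0.5(5.5 − (1/3)y_A), which gives (5/6)y_A = 1.5 ⇒ y_A = 1.8.
Then y_B = 5.5 − (1/3)·1.8 = 4.9.
Total output: 1.8 + 4.9 = 6.7.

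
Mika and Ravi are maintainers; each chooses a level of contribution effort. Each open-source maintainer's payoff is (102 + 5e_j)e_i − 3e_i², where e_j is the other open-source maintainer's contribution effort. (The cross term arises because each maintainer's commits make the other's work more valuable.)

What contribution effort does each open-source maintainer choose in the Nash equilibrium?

Mika's payoff is (102 + 5e_R)e_M − 3e_M².
∂π/∂e_M = 102 + 5e_R − 6e_M = 0, so e_M = 17 + (5/6)e_R.
The game is symmetric, so in equilibrium e_R = e_M: the reaction function gives (1/6)e_M = 17, hence e_M = 102.

102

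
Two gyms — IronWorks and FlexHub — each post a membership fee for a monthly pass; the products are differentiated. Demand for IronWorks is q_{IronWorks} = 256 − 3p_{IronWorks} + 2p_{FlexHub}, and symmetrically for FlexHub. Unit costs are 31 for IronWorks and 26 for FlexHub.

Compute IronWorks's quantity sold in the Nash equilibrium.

IronWorks's profit: π = (p_{IronWorks} − 31)(256 − 3p_{IronWorks} + 2p_{FlexHub}).
∂π/∂p_{IronWorks} = 349 − 6p_{IronWorks} + 2p_{FlexHub} = 0 ⇒ p_{IronWorks} = 349/6 + (1/3)p_{FlexHub}.
Similarly p_{FlexHub} = 167/3 + (1/3)p_{IronWorks}.
Substituting the second reaction function into the first: p_{IronWorks} = 349/6 + (1/3)(167/3 + (1/3)p_{IronWorks}), which gives (8/9)p_{IronWorks} = 1381/18 ⇒ p_{IronWorks} = 86.3125.
Then p_{FlexHub} = 167/3 + (1/3)·86.3125 = 84.4375.
q_{IronWorks} = 256 − 3·86.3125 + 2·84.4375 = 165.9375.

165.9375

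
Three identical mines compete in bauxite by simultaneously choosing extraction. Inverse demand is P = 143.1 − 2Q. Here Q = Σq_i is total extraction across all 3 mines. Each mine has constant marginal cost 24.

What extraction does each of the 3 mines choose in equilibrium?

14.8875

A representative mine's profit is π_i = q_i(143.1 − 2Q) − 24q_i, with Q = q_i + Σ_{j≠i} q_j.
First-order condition: 119.1 − 4q_i − 2Σ_{j≠i} q_j = 0.
With identical mines, set every q_j = q: then 119.1 − 4q − 4q = 0, i.e. q = 119.1/8 = 14.8875.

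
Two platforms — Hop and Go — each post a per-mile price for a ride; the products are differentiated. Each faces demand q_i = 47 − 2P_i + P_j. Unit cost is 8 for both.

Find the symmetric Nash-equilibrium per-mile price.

Hop's profit: π = (P_{Hop} − 8)(47 − 2P_{Hop} + P_{Go}).
∂π/∂P_{Hop} = 63 − 4P_{Hop} + P_{Go} = 0 ⇒ P_{Hop} = 15.75 + 0.25P_{Go}.
By symmetry P_{Go} = P_{Hop}; substituting into the reaction function, 0.75P_{Hop} = 15.75 and P_{Hop} = 21.

21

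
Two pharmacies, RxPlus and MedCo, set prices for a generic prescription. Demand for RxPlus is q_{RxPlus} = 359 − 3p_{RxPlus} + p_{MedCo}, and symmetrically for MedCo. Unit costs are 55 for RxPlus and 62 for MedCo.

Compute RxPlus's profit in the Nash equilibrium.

7620.48

RxPlus's profit: π = (p_{RxPlus} − 55)(359 − 3p_{RxPlus} + p_{MedCo}).
∂π/∂p_{RxPlus} = 524 − 6p_{RxPlus} + p_{MedCo} = 0 ⇒ p_{RxPlus} = 262/3 + (1/6)p_{MedCo}.
Similarly p_{MedCo} = 545/6 + (1/6)p_{RxPlus}.
Substituting the second reaction function into the first: p_{RxPlus} = 262/3 + (1/6)(545/6 + (1/6)p_{RxPlus}), which gives (35/36)p_{RxPlus} = 3689/36 ⇒ p_{RxPlus} = 105.4.
Then p_{MedCo} = 545/6 + (1/6)·105.4 = 108.4.
q_{RxPlus} = 359 − 3·105.4 + 108.4 = 151.2.
Profit = (105.4 − 55)·151.2 = 7620.48.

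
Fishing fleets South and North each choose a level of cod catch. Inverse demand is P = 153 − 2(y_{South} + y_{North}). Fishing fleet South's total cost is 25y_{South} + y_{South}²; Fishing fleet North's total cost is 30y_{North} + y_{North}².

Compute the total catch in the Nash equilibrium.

Fishing fleet South's profit: π = y_{South}(153 − 2(y_{South} + y_{North})) − 25y_{South} − y_{South}².
∂π/∂y_{South} = 128 − 6y_{South} − 2y_{North} = 0, so y_{South} = 64/3 − (1/3)y_{North}.
By the same steps for North: y_{North} = 20.5 − (1/3)y_{South}.
Substituting the second reaction function into the first: y_{South} = 64/3 − (1/3)(20.5 − (1/3)y_{South}), which gives (8/9)y_{South} = 14.5 ⇒ y_{South} = 16.3125.
Then y_{North} = 20.5 − (1/3)·16.3125 = 15.0625.
Total catch: 16.3125 + 15.0625 = 31.375.

31.375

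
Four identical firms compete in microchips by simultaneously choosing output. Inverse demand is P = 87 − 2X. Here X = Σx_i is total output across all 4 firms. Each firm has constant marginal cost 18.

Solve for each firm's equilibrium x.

A representative firm's profit is π_i = x_i(87 − 2X) − 18x_i, with X = x_i + Σ_{j≠i} x_j.
First-order condition: 69 − 4x_i − 2Σ_{j≠i} x_j = 0.
With identical firms, set every x_j = x: then 69 − 4x − 6x = 0, i.e. x = 69/10 = 6.9.

6.9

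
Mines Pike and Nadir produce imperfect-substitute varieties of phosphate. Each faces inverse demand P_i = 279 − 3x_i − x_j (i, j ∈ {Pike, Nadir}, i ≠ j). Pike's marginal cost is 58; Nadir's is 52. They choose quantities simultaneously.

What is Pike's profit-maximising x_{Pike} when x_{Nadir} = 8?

35.5

Mine Pike's profit: π = x_{Pike}(279 − 3x_{Pike} − x_{Nadir}) − 58x_{Pike}.
∂π/∂x_{Pike} = 221 − 6x_{Pike} − x_{Nadir} = 0 ⇒ x_{Pike} = 221/6 − (1/6)x_{Nadir}.
At x_{Nadir} = 8: x_{Pike} = 221/6 − (1/6)·8 = 35.5.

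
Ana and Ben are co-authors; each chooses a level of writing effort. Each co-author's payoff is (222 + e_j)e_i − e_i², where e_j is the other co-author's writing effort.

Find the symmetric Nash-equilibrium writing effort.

222

Ana's payoff is (222 + e_B)e_A − e_A².
∂π/∂e_A = 222 + e_B − 2e_A = 0, so e_A = 111 + 0.5e_B.
By symmetry e_B = e_A; substituting into the reaction function, 0.5e_A = 111 and e_A = 222.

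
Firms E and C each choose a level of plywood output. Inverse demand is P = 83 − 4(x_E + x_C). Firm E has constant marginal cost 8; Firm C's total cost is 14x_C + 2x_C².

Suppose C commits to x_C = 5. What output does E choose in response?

Firm E's profit: π = x_E(83 − 4(x_E + x_C)) − 8x_E.
∂π/∂x_E = 75 − 8x_E − 4x_C = 0, so x_E = 9.375 − 0.5x_C.
At x_C = 5: x_E = 9.375 − 0.5·5 = 6.875.

6.875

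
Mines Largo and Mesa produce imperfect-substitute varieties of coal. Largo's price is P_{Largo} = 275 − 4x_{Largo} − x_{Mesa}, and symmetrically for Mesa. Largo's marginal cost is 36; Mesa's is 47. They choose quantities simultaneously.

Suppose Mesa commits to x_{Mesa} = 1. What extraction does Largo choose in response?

Mine Largo's profit: π = x_{Largo}(275 − 4x_{Largo} − x_{Mesa}) − 36x_{Largo}.
∂π/∂x_{Largo} = 239 − 8x_{Largo} − x_{Mesa} = 0 ⇒ x_{Largo} = 29.875 − 0.125x_{Mesa}.
At x_{Mesa} = 1: x_{Largo} = 29.875 − 0.125·1 = 29.75.

29.75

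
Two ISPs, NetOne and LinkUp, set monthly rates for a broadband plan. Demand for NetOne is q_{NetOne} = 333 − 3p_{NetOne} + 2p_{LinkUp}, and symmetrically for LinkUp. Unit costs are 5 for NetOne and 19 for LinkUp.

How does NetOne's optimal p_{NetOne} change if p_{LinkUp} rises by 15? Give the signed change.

5

NetOne's profit: π = (p_{NetOne} − 5)(333 − 3p_{NetOne} + 2p_{LinkUp}).
∂π/∂p_{NetOne} = 348 − 6p_{NetOne} + 2p_{LinkUp} = 0 ⇒ p_{NetOne} = 58 + (1/3)p_{LinkUp}.
The reaction-function slope is 1/3, so a 15-unit rise in p_{LinkUp} moves p_{NetOne} by 1/3 × 15 = 5. NetOne's best response rises — the actions are strategic complements.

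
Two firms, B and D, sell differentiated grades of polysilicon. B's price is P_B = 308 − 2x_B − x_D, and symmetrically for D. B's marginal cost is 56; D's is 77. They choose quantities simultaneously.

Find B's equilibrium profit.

5366.48

Firm B's profit: π = x_B(308 − 2x_B − x_D) − 56x_B.
∂π/∂x_B = 252 − 4x_B − x_D = 0 ⇒ x_B = 63 − 0.25x_D.
Similarly x_D = 57.75 − 0.25x_B.
Solving the two reaction functions simultaneously: (1 − (−0.25)(−0.25))x_B = 63 − 0.25·57.75, so 0.9375x_B = 48.5625 and x_B = 51.8.
Then x_D = 57.75 − 0.25·51.8 = 44.8.
P_B = 308 − 2·51.8 − 44.8 = 159.6.
Profit = (159.6 − 56)·51.8 = 5366.48.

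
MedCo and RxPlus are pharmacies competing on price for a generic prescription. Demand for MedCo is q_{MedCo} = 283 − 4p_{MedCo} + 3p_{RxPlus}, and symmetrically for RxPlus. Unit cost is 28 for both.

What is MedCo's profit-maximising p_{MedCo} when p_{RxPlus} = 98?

86.125

MedCo's profit: π = (p_{MedCo} − 28)(283 − 4p_{MedCo} + 3p_{RxPlus}).
∂π/∂p_{MedCo} = 395 − 8p_{MedCo} + 3p_{RxPlus} = 0 ⇒ p_{MedCo} = 49.375 + 0.375p_{RxPlus}.
At p_{RxPlus} = 98: p_{MedCo} = 49.375 + 0.375·98 = 86.125.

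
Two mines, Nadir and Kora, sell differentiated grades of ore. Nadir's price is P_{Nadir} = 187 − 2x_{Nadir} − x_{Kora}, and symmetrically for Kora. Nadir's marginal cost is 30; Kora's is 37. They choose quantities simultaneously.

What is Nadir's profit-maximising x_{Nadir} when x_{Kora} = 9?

Mine Nadir's profit: π = x_{Nadir}(187 − 2x_{Nadir} − x_{Kora}) − 30x_{Nadir}.
∂π/∂x_{Nadir} = 157 − 4x_{Nadir} − x_{Kora} = 0 ⇒ x_{Nadir} = 39.25 − 0.25x_{Kora}.
At x_{Kora} = 9: x_{Nadir} = 39.25 − 0.25·9 = 37.

37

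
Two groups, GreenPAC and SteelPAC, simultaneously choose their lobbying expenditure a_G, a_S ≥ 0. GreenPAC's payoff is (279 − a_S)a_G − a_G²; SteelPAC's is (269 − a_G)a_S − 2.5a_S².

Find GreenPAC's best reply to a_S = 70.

104.5

Expanding GreenPAC's payoff: 279a_G − a_Sa_G − a_G².
∂π/∂a_G = 279 − a_S − 2a_G = 0, so a_G = 139.5 − 0.5a_S.
At a_S = 70: a_G = 139.5 − 0.5·70 = 104.5.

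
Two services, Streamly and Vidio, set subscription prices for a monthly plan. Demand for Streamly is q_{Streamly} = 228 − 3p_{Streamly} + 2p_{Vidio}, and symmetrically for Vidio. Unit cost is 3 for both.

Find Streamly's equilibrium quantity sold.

Streamly's profit: π = (p_{Streamly} − 3)(228 − 3p_{Streamly} + 2p_{Vidio}).
∂π/∂p_{Streamly} = 237 − 6p_{Streamly} + 2p_{Vidio} = 0 ⇒ p_{Streamly} = 39.5 + (1/3)p_{Vidio}.
The game is symmetric, so in equilibrium p_{Vidio} = p_{Streamly}: the reaction function gives (2/3)p_{Streamly} = 39.5, hence p_{Streamly} = 59.25.
q_{Streamly} = 228 − 3·59.25 + 2·59.25 = 168.75.

168.75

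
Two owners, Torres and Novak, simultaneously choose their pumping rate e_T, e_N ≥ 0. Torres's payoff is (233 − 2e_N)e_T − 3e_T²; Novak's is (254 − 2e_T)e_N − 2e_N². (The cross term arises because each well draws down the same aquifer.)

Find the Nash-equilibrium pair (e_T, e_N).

Expanding Torres's payoff: 233e_T − 2e_Ne_T − 3e_T².
∂π/∂e_T = 233 − 2e_N − 6e_T = 0, so e_T = 233/6 − (1/3)e_N.
Likewise for Novak: e_N = 63.5 − 0.5e_T.
Solving the two reaction functions simultaneously: (1 − (−1/3)(−0.5))e_T = 233/6 − (1/3)·63.5, so (5/6)e_T = 53/3 and e_T = 21.2.
Then e_N = 63.5 − 0.5·21.2 = 52.9.

21.2, 52.9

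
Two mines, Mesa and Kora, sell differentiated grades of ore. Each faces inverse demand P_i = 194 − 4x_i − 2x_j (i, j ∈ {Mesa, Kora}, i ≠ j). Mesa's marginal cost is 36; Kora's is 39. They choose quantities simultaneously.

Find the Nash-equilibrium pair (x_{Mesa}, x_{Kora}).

Mine Mesa's profit: π = x_{Mesa}(194 − 4x_{Mesa} − 2x_{Kora}) − 36x_{Mesa}.
∂π/∂x_{Mesa} = 158 − 8x_{Mesa} − 2x_{Kora} = 0 ⇒ x_{Mesa} = 19.75 − 0.25x_{Kora}.
Similarly x_{Kora} = 19.375 − 0.25x_{Mesa}.
Plugging x_{Kora} into Mesa's best response: x_{Mesa} = 19.75 − 0.25(19.375 − 0.25x_{Mesa}) ⇒ 0.9375x_{Mesa} = 477/32, so x_{Mesa} = 15.9.
Then x_{Kora} = 19.375 − 0.25·15.9 = 15.4.

15.9, 15.4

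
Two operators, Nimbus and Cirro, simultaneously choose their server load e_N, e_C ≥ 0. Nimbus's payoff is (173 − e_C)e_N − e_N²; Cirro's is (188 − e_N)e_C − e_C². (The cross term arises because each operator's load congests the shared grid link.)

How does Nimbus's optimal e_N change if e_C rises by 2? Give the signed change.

Expanding Nimbus's payoff: 173e_N − e_Ce_N − e_N².
∂π/∂e_N = 173 − e_C − 2e_N = 0, so e_N = 86.5 − 0.5e_C.
The reaction-function slope is −0.5, so a 2-unit rise in e_C moves e_N by −0.5 × 2 = −1. Nimbus's best response falls — the actions are strategic substitutes.

-1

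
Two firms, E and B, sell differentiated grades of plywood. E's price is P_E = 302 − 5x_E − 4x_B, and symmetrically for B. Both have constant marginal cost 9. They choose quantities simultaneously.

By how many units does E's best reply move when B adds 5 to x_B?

-2

Firm E's profit: π = x_E(302 − 5x_E − 4x_B) − 9x_E.
∂π/∂x_E = 293 − 10x_E − 4x_B = 0 ⇒ x_E = 29.3 − 0.4x_B.
The reaction-function slope is −0.4, so a 5-unit rise in x_B moves x_E by −0.4 × 5 = −2. E's best response falls — the actions are strategic substitutes.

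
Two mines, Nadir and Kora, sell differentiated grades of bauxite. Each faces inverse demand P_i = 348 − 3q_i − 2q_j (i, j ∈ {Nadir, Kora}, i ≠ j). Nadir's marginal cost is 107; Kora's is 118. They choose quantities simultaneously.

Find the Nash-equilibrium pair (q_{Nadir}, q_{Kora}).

Mine Nadir's profit: π = q_{Nadir}(348 − 3q_{Nadir} − 2q_{Kora}) − 107q_{Nadir}.
∂π/∂q_{Nadir} = 241 − 6q_{Nadir} − 2q_{Kora} = 0 ⇒ q_{Nadir} = 241/6 − (1/3)q_{Kora}.
Similarly q_{Kora} = 115/3 − (1/3)q_{Nadir}.
Substituting the second reaction function into the first: q_{Nadir} = 241/6 − (1/3)(115/3 − (1/3)q_{Nadir}), which gives (8/9)q_{Nadir} = 493/18 ⇒ q_{Nadir} = 30.8125.
Then q_{Kora} = 115/3 − (1/3)·30.8125 = 28.0625.

30.8125, 28.0625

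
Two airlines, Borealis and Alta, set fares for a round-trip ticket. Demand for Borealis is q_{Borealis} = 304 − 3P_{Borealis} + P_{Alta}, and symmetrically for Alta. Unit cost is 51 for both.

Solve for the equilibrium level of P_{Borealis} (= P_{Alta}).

Borealis's profit: π = (P_{Borealis} − 51)(304 − 3P_{Borealis} + P_{Alta}).
∂π/∂P_{Borealis} = 457 − 6P_{Borealis} + P_{Alta} = 0 ⇒ P_{Borealis} = 457/6 + (1/6)P_{Alta}.
By symmetry P_{Alta} = P_{Borealis}; substituting into the reaction function, (5/6)P_{Borealis} = 457/6 and P_{Borealis} = 91.4.

91.4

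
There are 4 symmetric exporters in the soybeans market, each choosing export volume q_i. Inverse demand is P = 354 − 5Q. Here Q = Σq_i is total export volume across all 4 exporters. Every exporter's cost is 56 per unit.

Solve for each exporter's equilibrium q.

11.92

A representative exporter's profit is π_i = q_i(354 − 5Q) − 56q_i, with Q = q_i + Σ_{j≠i} q_j.
First-order condition: 298 − 10q_i − 5Σ_{j≠i} q_j = 0.
In a symmetric equilibrium every exporter chooses the same q, so Σ_{j≠i} q_j = 3q. The condition becomes 298 − 25q = 0, giving q = 298/25 = 11.92.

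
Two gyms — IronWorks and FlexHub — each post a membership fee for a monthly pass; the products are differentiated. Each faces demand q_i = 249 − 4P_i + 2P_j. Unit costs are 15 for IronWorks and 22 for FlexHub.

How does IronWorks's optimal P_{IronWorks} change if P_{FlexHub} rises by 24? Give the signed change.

6

IronWorks's profit: π = (P_{IronWorks} − 15)(249 − 4P_{IronWorks} + 2P_{FlexHub}).
∂π/∂P_{IronWorks} = 309 − 8P_{IronWorks} + 2P_{FlexHub} = 0 ⇒ P_{IronWorks} = 38.625 + 0.25P_{FlexHub}.
The reaction-function slope is 0.25, so a 24-unit rise in P_{FlexHub} moves P_{IronWorks} by 0.25 × 24 = 6. IronWorks's best response rises — the actions are strategic complements.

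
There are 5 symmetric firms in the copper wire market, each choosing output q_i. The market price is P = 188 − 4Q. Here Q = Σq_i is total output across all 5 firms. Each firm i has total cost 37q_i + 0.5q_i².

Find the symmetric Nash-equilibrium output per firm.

6.04

A representative firm's profit is π_i = q_i(188 − 4Q) − 37q_i − 0.5q_i², with Q = q_i + Σ_{j≠i} q_j.
First-order condition: 151 − 9q_i − 4Σ_{j≠i} q_j = 0.
Imposing symmetry (q_j = q for all j) turns Σ_{j≠i} q_j into 4q, so 151 = 25q and q = 6.04.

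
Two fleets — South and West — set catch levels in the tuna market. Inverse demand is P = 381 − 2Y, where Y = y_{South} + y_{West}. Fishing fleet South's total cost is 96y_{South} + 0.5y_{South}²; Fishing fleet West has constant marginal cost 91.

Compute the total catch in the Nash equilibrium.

90

Fishing fleet South's profit: π = y_{South}(381 − 2(y_{South} + y_{West})) − 96y_{South} − 0.5y_{South}².
∂π/∂y_{South} = 285 − 5y_{South} − 2y_{West} = 0, so y_{South} = 57 − 0.4y_{West}.
For West: ∂π/∂y_{West} = 290 − 4y_{West} − 2y_{South} = 0 ⇒ y_{West} = 72.5 − 0.5y_{South}.
Substituting the second reaction function into the first: y_{South} = 57 − 0.4(72.5 − 0.5y_{South}), which gives 0.8y_{South} = 28 ⇒ y_{South} = 35.
Then y_{West} = 72.5 − 0.5·35 = 55.
Total catch: 35 + 55 = 90.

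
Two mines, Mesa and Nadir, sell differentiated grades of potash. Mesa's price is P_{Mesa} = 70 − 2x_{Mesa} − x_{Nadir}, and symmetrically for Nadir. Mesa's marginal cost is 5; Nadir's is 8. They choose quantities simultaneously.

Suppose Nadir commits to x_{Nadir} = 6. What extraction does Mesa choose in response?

Mine Mesa's profit: π = x_{Mesa}(70 − 2x_{Mesa} − x_{Nadir}) − 5x_{Mesa}.
∂π/∂x_{Mesa} = 65 − 4x_{Mesa} − x_{Nadir} = 0 ⇒ x_{Mesa} = 16.25 − 0.25x_{Nadir}.
At x_{Nadir} = 6: x_{Mesa} = 16.25 − 0.25·6 = 14.75.

14.75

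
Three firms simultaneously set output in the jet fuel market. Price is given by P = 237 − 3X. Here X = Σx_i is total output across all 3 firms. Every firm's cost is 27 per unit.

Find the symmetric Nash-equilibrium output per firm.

17.5

A representative firm's profit is π_i = x_i(237 − 3X) − 27x_i, with X = x_i + Σ_{j≠i} x_j.
First-order condition: 210 − 6x_i − 3Σ_{j≠i} x_j = 0.
With identical firms, set every x_j = x: then 210 − 6x − 6x = 0, i.e. x = 210/12 = 17.5.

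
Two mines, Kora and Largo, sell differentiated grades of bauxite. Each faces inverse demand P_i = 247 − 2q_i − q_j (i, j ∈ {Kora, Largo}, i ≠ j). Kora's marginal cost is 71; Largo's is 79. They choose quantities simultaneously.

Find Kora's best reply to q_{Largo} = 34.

35.5

Mine Kora's profit: π = q_{Kora}(247 − 2q_{Kora} − q_{Largo}) − 71q_{Kora}.
∂π/∂q_{Kora} = 176 − 4q_{Kora} − q_{Largo} = 0 ⇒ q_{Kora} = 44 − 0.25q_{Largo}.
At q_{Largo} = 34: q_{Kora} = 44 − 0.25·34 = 35.5.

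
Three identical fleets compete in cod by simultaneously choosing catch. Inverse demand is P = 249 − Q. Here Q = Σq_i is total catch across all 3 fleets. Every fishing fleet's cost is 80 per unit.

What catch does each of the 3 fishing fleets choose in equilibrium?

A representative fishing fleet's profit is π_i = q_i(249 − Q) − 80q_i, with Q = q_i + Σ_{j≠i} q_j.
First-order condition: 169 − 2q_i − Σ_{j≠i} q_j = 0.
Imposing symmetry (q_j = q for all j) turns Σ_{j≠i} q_j into 2q, so 169 = 4q and q = 42.25.

42.25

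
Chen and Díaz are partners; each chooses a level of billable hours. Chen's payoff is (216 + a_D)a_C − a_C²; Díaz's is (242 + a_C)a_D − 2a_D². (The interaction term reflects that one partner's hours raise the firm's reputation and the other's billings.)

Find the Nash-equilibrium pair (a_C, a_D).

Expanding Chen's payoff: 216a_C + a_Da_C − a_C².
∂π/∂a_C = 216 + a_D − 2a_C = 0, so a_C = 108 + 0.5a_D.
Likewise for Díaz: a_D = 60.5 + 0.25a_C.
Plugging a_D into Chen's best response: a_C = 108 + 0.5(60.5 + 0.25a_C) ⇒ 0.875a_C = 138.25, so a_C = 158.
Then a_D = 60.5 + 0.25·158 = 100.

158, 100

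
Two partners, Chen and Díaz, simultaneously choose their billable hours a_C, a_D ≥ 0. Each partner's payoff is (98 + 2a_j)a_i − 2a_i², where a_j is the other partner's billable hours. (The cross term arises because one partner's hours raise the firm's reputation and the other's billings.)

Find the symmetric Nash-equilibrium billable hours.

49

Chen's payoff is (98 + 2a_D)a_C − 2a_C².
∂π/∂a_C = 98 + 2a_D − 4a_C = 0, so a_C = 24.5 + 0.5a_D.
The game is symmetric, so in equilibrium a_D = a_C: the reaction function gives 0.5a_C = 24.5, hence a_C = 49.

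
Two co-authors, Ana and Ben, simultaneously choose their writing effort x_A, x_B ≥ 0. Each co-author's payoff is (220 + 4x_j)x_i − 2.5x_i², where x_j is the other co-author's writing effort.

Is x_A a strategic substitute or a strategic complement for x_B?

strategic complements

Ana's payoff is (220 + 4x_B)x_A − 2.5x_A².
∂π/∂x_A = 220 + 4x_B − 5x_A = 0, so x_A = 44 + 0.8x_B.
The best-response slope dx_A/dx_B = 0.8 > 0: the reaction function is upward-sloping, so the choices are strategic complements.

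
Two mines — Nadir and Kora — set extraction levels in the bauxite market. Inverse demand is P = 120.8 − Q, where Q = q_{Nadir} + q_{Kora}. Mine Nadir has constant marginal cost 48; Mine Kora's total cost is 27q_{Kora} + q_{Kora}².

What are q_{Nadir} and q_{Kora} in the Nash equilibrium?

28.2, 16.4

Mine Nadir's profit: π = q_{Nadir}(120.8 − (q_{Nadir} + q_{Kora})) − 48q_{Nadir}.
∂π/∂q_{Nadir} = 72.8 − 2q_{Nadir} − q_{Kora} = 0, so q_{Nadir} = 36.4 − 0.5q_{Kora}.
For Kora: ∂π/∂q_{Kora} = 93.8 − 4q_{Kora} − q_{Nadir} = 0 ⇒ q_{Kora} = 23.45 − 0.25q_{Nadir}.
Plugging q_{Kora} into Nadir's best response: q_{Nadir} = 36.4 − 0.5(23.45 − 0.25q_{Nadir}) ⇒ 0.875q_{Nadir} = 24.675, so q_{Nadir} = 28.2.
Then q_{Kora} = 23.45 − 0.25·28.2 = 16.4.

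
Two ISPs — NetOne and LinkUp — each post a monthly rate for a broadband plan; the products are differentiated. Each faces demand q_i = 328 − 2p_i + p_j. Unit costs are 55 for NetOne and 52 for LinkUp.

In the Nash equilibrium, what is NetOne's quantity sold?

181.2

NetOne's profit: π = (p_{NetOne} − 55)(328 − 2p_{NetOne} + p_{LinkUp}).
∂π/∂p_{NetOne} = 438 − 4p_{NetOne} + p_{LinkUp} = 0 ⇒ p_{NetOne} = 109.5 + 0.25p_{LinkUp}.
Similarly p_{LinkUp} = 108 + 0.25p_{NetOne}.
Solving the two reaction functions simultaneously: (1 − (0.25)(0.25))p_{NetOne} = 109.5 + 0.25·108, so 0.9375p_{NetOne} = 136.5 and p_{NetOne} = 145.6.
Then p_{LinkUp} = 108 + 0.25·145.6 = 144.4.
q_{NetOne} = 328 − 2·145.6 + 144.4 = 181.2.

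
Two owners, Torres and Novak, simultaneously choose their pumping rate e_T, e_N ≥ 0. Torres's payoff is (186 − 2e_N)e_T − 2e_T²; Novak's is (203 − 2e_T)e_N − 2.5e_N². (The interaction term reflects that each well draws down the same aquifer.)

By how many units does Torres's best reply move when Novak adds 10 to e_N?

-5

Expanding Torres's payoff: 186e_T − 2e_Ne_T − 2e_T².
∂π/∂e_T = 186 − 2e_N − 4e_T = 0, so e_T = 46.5 − 0.5e_N.
The reaction-function slope is −0.5, so a 10-unit rise in e_N moves e_T by −0.5 × 10 = −5. Torres's best response falls — the actions are strategic substitutes.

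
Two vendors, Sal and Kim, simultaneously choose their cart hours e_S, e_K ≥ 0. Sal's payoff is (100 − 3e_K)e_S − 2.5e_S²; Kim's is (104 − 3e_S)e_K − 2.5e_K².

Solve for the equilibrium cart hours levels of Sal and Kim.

11.75, 13.75

Expanding Sal's payoff: 100e_S − 3e_Ke_S − 2.5e_S².
∂π/∂e_S = 100 − 3e_K − 5e_S = 0, so e_S = 20 − 0.6e_K.
Likewise for Kim: e_K = 20.8 − 0.6e_S.
Substituting the second reaction function into the first: e_S = 20 − 0.6(20.8 − 0.6e_S), which gives 0.64e_S = 7.52 ⇒ e_S = 11.75.
Then e_K = 20.8 − 0.6·11.75 = 13.75.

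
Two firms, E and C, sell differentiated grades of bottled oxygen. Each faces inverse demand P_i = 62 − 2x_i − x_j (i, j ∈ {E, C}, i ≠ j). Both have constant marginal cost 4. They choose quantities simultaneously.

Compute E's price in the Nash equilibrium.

27.2

Firm E's profit: π = x_E(62 − 2x_E − x_C) − 4x_E.
∂π/∂x_E = 58 − 4x_E − x_C = 0 ⇒ x_E = 14.5 − 0.25x_C.
The game is symmetric, so in equilibrium x_C = x_E: the reaction function gives 1.25x_E = 14.5, hence x_E = 11.6.
P_E = 62 − 2·11.6 − 11.6 = 27.2.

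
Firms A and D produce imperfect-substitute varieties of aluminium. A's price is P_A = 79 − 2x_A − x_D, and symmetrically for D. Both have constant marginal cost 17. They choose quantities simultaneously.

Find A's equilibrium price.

41.8

Firm A's profit: π = x_A(79 − 2x_A − x_D) − 17x_A.
∂π/∂x_A = 62 − 4x_A − x_D = 0 ⇒ x_A = 15.5 − 0.25x_D.
The game is symmetric, so in equilibrium x_D = x_A: the reaction function gives 1.25x_A = 15.5, hence x_A = 12.4.
P_A = 79 − 2·12.4 − 12.4 = 41.8.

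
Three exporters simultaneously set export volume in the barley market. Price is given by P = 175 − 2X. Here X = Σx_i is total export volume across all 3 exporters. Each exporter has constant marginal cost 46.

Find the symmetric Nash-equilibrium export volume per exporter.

16.125

A representative exporter's profit is π_i = x_i(175 − 2X) − 46x_i, with X = x_i + Σ_{j≠i} x_j.
First-order condition: 129 − 4x_i − 2Σ_{j≠i} x_j = 0.
Imposing symmetry (x_j = x for all j) turns Σ_{j≠i} x_j into 2x, so 129 = 8x and x = 16.125.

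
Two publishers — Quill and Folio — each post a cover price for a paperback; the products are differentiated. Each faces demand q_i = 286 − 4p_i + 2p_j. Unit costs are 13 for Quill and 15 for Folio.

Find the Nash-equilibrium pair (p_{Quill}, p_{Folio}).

56.6, 57.4

Quill's profit: π = (p_{Quill} − 13)(286 − 4p_{Quill} + 2p_{Folio}).
∂π/∂p_{Quill} = 338 − 8p_{Quill} + 2p_{Folio} = 0 ⇒ p_{Quill} = 42.25 + 0.25p_{Folio}.
Similarly p_{Folio} = 43.25 + 0.25p_{Quill}.
Plugging p_{Folio} into Quill's best response: p_{Quill} = 42.25 + 0.25(43.25 + 0.25p_{Quill}) ⇒ 0.9375p_{Quill} = 53.0625, so p_{Quill} = 56.6.
Then p_{Folio} = 43.25 + 0.25·56.6 = 57.4.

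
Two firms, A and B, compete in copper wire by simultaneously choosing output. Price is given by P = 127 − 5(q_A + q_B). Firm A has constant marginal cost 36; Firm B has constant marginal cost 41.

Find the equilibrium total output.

Firm A's profit: π = q_A(127 − 5(q_A + q_B)) − 36q_A.
∂π/∂q_A = 91 − 10q_A − 5q_B = 0, so q_A = 9.1 − 0.5q_B.
By the same steps for B: q_B = 8.6 − 0.5q_A.
Solving the two reaction functions simultaneously: (1 − (−0.5)(−0.5))q_A = 9.1 − 0.5·8.6, so 0.75q_A = 4.8 and q_A = 6.4.
Then q_B = 8.6 − 0.5·6.4 = 5.4.
Total output: 6.4 + 5.4 = 11.8.

11.8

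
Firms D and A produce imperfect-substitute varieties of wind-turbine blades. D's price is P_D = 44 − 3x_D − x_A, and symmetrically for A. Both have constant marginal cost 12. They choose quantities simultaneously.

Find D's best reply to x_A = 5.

4.5

Firm D's profit: π = x_D(44 − 3x_D − x_A) − 12x_D.
∂π/∂x_D = 32 − 6x_D − x_A = 0 ⇒ x_D = 16/3 − (1/6)x_A.
At x_A = 5: x_D = 16/3 − (1/6)·5 = 4.5.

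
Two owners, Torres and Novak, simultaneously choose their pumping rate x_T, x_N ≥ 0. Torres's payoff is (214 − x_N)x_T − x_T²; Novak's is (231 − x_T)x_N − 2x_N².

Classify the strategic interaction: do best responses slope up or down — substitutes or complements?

strategic substitutes

Expanding Torres's payoff: 214x_T − x_Nx_T − x_T².
∂π/∂x_T = 214 − x_N − 2x_T = 0, so x_T = 107 − 0.5x_N.
The best-response slope dx_T/dx_N = −0.5 < 0: the reaction function is downward-sloping, so the choices are strategic substitutes.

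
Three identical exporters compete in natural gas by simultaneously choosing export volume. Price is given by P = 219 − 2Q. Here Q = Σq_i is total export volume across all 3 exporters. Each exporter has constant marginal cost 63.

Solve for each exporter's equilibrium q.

19.5

A representative exporter's profit is π_i = q_i(219 − 2Q) − 63q_i, with Q = q_i + Σ_{j≠i} q_j.
First-order condition: 156 − 4q_i − 2Σ_{j≠i} q_j = 0.
In a symmetric equilibrium every exporter chooses the same q, so Σ_{j≠i} q_j = 2q. The condition becomes 156 − 8q = 0, giving q = 156/8 = 19.5.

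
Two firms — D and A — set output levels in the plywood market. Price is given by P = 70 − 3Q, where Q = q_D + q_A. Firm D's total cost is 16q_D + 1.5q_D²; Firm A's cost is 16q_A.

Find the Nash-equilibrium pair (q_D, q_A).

3.6, 7.2

Firm D's profit: π = q_D(70 − 3(q_D + q_A)) − 16q_D − 1.5q_D².
∂π/∂q_D = 54 − 9q_D − 3q_A = 0, so q_D = 6 − (1/3)q_A.
For A: ∂π/∂q_A = 54 − 6q_A − 3q_D = 0 ⇒ q_A = 9 − 0.5q_D.
Solving the two reaction functions simultaneously: (1 − (−1/3)(−0.5))q_D = 6 − (1/3)·9, so (5/6)q_D = 3 and q_D = 3.6.
Then q_A = 9 − 0.5·3.6 = 7.2.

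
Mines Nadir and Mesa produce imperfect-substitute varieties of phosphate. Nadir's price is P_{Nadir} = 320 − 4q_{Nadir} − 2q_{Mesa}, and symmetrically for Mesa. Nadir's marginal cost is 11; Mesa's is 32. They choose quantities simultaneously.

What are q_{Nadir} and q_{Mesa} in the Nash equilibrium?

31.6, 28.1

Mine Nadir's profit: π = q_{Nadir}(320 − 4q_{Nadir} − 2q_{Mesa}) − 11q_{Nadir}.
∂π/∂q_{Nadir} = 309 − 8q_{Nadir} − 2q_{Mesa} = 0 ⇒ q_{Nadir} = 38.625 − 0.25q_{Mesa}.
Similarly q_{Mesa} = 36 − 0.25q_{Nadir}.
Solving the two reaction functions simultaneously: (1 − (−0.25)(−0.25))q_{Nadir} = 38.625 − 0.25·36, so 0.9375q_{Nadir} = 29.625 and q_{Nadir} = 31.6.
Then q_{Mesa} = 36 − 0.25·31.6 = 28.1.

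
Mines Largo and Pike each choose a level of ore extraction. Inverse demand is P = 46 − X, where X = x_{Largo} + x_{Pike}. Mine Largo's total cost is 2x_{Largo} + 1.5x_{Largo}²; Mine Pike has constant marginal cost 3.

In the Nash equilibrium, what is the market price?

22

Mine Largo's profit: π = x_{Largo}(46 − (x_{Largo} + x_{Pike})) − 2x_{Largo} − 1.5x_{Largo}².
∂π/∂x_{Largo} = 44 − 5x_{Largo} − x_{Pike} = 0, so x_{Largo} = 8.8 − 0.2x_{Pike}.
For Pike: ∂π/∂x_{Pike} = 43 − 2x_{Pike} − x_{Largo} = 0 ⇒ x_{Pike} = 21.5 − 0.5x_{Largo}.
Substituting the second reaction function into the first: x_{Largo} = 8.8 − 0.2(21.5 − 0.5x_{Largo}), which gives 0.9x_{Largo} = 4.5 ⇒ x_{Largo} = 5.
Then x_{Pike} = 21.5 − 0.5·5 = 19.
Equilibrium price: P = 46 − 24 = 22.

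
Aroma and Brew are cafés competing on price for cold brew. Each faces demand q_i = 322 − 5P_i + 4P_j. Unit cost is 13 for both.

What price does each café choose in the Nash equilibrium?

64.5

Aroma's profit: π = (P_{Aroma} − 13)(322 − 5P_{Aroma} + 4P_{Brew}).
∂π/∂P_{Aroma} = 387 − 10P_{Aroma} + 4P_{Brew} = 0 ⇒ P_{Aroma} = 38.7 + 0.4P_{Brew}.
The game is symmetric, so in equilibrium P_{Brew} = P_{Aroma}: the reaction function gives 0.6P_{Aroma} = 38.7, hence P_{Aroma} = 64.5.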